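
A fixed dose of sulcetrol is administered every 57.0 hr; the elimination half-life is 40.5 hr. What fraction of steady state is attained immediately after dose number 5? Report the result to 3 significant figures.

0.992

k = ln 2 / 40.5 = 0.01711 hr⁻¹
f_n = 1 − e^(−nkτ) = 1 − e^(−5 × 0.01711 × 57.0) = 1 − e^(−4.878) = 1 − 0.007614 ≈ 0.992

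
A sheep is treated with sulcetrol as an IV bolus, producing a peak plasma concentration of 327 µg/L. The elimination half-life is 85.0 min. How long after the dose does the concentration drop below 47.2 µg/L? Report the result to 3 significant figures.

k = ln 2 / 85.0 = 0.008155 min⁻¹
C(t) = C₀ e^(−kt)  ⇒  t = ln(C₀/C) / k
t = ln(327/47.2) / 0.008155 = 1.936 / 0.008155 ≈ 237 minutes

237 minutes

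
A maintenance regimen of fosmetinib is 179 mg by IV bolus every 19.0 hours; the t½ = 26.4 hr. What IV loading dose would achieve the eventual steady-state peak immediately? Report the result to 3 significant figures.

456 mg

k = ln 2 / 26.4 = 0.02626 hr⁻¹
Accumulation ratio R = 1 / (1 − e^(−kτ)) = 1 / (1 − e^(−0.02626×19.0)) = 1 / (1 − 0.6072) = 2.546
Loading dose = maintenance dose × R = 179 × 2.546 ≈ 456 mg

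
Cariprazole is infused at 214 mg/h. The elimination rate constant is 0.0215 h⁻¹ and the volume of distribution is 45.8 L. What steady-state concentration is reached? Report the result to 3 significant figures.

217 µg/mL

CL = k · V = 0.0215 × 45.8 = 0.9847 L/h
Css = rate / CL = 214 / 0.9847 ≈ 217 µg/mL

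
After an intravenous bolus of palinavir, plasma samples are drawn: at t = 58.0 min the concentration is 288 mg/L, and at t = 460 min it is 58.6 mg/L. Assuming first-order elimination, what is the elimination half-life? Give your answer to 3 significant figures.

175 minutes

k = ln(C₁/C₂) / (t₂ − t₁) = ln(288/58.6) / (460 − 58.0)
  = 1.592 / 402.0 = 0.003961 min⁻¹
t½ = ln 2 / k = ln 2 / 0.003961 ≈ 175 minutes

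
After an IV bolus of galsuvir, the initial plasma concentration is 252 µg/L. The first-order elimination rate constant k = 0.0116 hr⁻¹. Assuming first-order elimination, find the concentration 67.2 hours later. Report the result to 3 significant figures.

C(t) = C₀ e^(−kt) = 252 × e^(−0.01160 × 67.2) = 252 × e^(−0.7795) = 252 × 0.4586 ≈ 116 µg/L

116 µg/L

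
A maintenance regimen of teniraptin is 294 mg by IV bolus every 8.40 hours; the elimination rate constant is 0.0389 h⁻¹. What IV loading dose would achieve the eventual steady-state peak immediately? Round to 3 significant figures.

1050 mg

Accumulation ratio R = 1 / (1 − e^(−kτ)) = 1 / (1 − e^(−0.03890×8.40)) = 1 / (1 − 0.7213) = 3.588
Loading dose = maintenance dose × R = 294 × 3.588 ≈ 1050 mg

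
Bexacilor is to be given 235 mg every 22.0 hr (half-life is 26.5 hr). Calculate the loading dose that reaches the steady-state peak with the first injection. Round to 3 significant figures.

537 mg

k = ln 2 / 26.5 = 0.02616 hr⁻¹
Accumulation ratio R = 1 / (1 − e^(−kτ)) = 1 / (1 − e^(−0.02616×22.0)) = 1 / (1 − 0.5625) = 2.285
Loading dose = maintenance dose × R = 235 × 2.285 ≈ 537 mg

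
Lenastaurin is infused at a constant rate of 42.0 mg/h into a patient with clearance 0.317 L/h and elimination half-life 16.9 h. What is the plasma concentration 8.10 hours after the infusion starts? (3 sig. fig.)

Css = rate / CL = 42.0 / 0.317 = 132.5 mg/L
k = ln 2 / 16.9 = 0.04101 h⁻¹
C(t) = Css (1 − e^(−kt)) = 132.5 × (1 − e^(−0.3322)) = 132.5 × 0.2827 ≈ 37.5 mg/L

37.5 mg/L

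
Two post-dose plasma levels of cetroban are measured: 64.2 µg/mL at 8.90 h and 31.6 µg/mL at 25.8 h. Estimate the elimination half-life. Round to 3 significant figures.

k = ln(C₁/C₂) / (t₂ − t₁) = ln(64.2/31.6) / (25.8 − 8.90)
  = 0.7088 / 16.90 = 0.04194 h⁻¹
t½ = ln 2 / k = ln 2 / 0.04194 ≈ 16.5 hours

16.5 hours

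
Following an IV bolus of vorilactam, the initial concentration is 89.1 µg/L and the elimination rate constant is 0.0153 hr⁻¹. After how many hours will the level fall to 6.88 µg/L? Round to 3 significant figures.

167 hours

C(t) = C₀ e^(−kt)  ⇒  t = ln(C₀/C) / k
t = ln(89.1/6.88) / 0.01530 = 2.561 / 0.01530 ≈ 167 hours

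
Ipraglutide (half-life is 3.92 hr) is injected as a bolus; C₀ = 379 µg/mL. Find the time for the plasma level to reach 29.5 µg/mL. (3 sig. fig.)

k = ln 2 / 3.92 = 0.1768 hr⁻¹
C(t) = C₀ e^(−kt)  ⇒  t = ln(C₀/C) / k
t = ln(379/29.5) / 0.1768 = 2.553 / 0.1768 ≈ 14.4 hours

14.4 hours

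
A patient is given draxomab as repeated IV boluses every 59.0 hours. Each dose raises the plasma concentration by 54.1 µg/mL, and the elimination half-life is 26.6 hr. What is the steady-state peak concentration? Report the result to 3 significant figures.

68.9 µg/mL

k = ln 2 / 26.6 = 0.02606 hr⁻¹
Fraction remaining after one interval: e^(−kτ) = e^(−0.02606 × 59.0) = 0.2149
R = 1 / (1 − 0.2149) = 1.274
Css,max = 54.1 × 1.274 ≈ 68.9 µg/mL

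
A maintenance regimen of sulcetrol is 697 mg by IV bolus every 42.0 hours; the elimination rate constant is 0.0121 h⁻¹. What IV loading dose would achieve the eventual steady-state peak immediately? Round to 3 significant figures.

Accumulation ratio R = 1 / (1 − e^(−kτ)) = 1 / (1 − e^(−0.01210×42.0)) = 1 / (1 − 0.6016) = 2.510
Loading dose = maintenance dose × R = 697 × 2.510 ≈ 1750 mg

1750 mg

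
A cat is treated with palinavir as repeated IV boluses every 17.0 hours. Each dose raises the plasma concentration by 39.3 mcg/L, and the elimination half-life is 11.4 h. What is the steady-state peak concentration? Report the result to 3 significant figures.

61.0 mcg/L

k = ln 2 / 11.4 = 0.06080 h⁻¹
Fraction remaining after one interval: e^(−kτ) = e^(−0.06080 × 17.0) = 0.3557
R = 1 / (1 − 0.3557) = 1.552
Css,max = 39.3 × 1.552 ≈ 61.0 mcg/L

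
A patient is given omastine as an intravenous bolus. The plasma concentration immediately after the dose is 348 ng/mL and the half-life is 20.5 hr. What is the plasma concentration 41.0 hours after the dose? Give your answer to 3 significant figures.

k = ln 2 / 20.5 = 0.03381 hr⁻¹
C(t) = C₀ e^(−kt) = 348 × e^(−0.03381 × 41.0) = 348 × e^(−1.386) = 348 × 0.2500 ≈ 87.0 ng/mL

87.0 ng/mL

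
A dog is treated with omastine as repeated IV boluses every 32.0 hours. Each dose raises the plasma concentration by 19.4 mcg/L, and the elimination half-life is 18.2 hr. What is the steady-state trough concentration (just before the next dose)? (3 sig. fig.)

k = ln 2 / 18.2 = 0.03809 hr⁻¹
Fraction remaining after one interval: e^(−kτ) = e^(−0.03809 × 32.0) = 0.2956
R = 1 / (1 − 0.2956) = 1.420
Css,max = 19.4 × 1.420 = 27.54 mcg/L
Css,min = Css,max × e^(−kτ) = 27.54 × 0.2956 ≈ 8.14 mcg/L

8.14 mcg/L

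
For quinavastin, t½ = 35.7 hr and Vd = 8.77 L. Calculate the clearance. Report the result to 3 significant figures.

k = ln 2 / t½ = ln 2 / 35.7 = 0.01942 hr⁻¹
CL = k · V = 0.01942 × 8.77 ≈ 0.170 L/hr

0.170 L/hr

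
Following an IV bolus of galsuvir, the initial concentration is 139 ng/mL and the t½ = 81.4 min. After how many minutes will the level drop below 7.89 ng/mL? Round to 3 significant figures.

337 minutes

k = ln 2 / 81.4 = 0.008515 min⁻¹
C(t) = C₀ e^(−kt)  ⇒  t = ln(C₀/C) / k
t = ln(139/7.89) / 0.008515 = 2.869 / 0.008515 ≈ 337 minutes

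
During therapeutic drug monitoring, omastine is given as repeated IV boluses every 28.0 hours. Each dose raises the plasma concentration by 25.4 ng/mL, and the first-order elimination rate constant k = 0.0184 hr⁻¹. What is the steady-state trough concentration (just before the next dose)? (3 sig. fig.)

37.7 ng/mL

Fraction remaining after one interval: e^(−kτ) = e^(−0.01840 × 28.0) = 0.5974
R = 1 / (1 − 0.5974) = 2.484
Css,max = 25.4 × 2.484 = 63.09 ng/mL
Css,min = Css,max × e^(−kτ) = 63.09 × 0.5974 ≈ 37.7 ng/mL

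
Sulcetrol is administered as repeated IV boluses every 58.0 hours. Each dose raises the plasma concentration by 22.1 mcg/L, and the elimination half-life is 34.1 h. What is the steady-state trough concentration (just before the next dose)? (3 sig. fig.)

k = ln 2 / 34.1 = 0.02033 h⁻¹
Fraction remaining after one interval: e^(−kτ) = e^(−0.02033 × 58.0) = 0.3076
R = 1 / (1 − 0.3076) = 1.444
Css,max = 22.1 × 1.444 = 31.92 mcg/L
Css,min = Css,max × e^(−kτ) = 31.92 × 0.3076 ≈ 9.82 mcg/L

9.82 mcg/L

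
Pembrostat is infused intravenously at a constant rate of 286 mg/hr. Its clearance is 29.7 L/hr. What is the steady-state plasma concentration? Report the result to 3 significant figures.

Css = infusion rate / CL = 286 / 29.7 ≈ 9.63 mg/L

9.63 mg/L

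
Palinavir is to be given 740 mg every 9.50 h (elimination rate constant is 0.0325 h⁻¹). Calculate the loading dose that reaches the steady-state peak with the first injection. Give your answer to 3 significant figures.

Accumulation ratio R = 1 / (1 − e^(−kτ)) = 1 / (1 − e^(−0.03250×9.50)) = 1 / (1 − 0.7344) = 3.765
Loading dose = maintenance dose × R = 740 × 3.765 ≈ 2790 mg

2790 mg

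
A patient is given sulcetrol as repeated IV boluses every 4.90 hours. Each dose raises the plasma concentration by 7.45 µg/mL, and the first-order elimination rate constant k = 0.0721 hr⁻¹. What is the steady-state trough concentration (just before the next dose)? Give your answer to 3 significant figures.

Fraction remaining after one interval: e^(−kτ) = e^(−0.07210 × 4.90) = 0.7024
R = 1 / (1 − 0.7024) = 3.360
Css,max = 7.45 × 3.360 = 25.03 µg/mL
Css,min = Css,max × e^(−kτ) = 25.03 × 0.7024 ≈ 17.6 µg/mL

17.6 µg/mL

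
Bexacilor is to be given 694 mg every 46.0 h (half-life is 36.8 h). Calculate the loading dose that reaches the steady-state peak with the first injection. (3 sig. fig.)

1200 mg

k = ln 2 / 36.8 = 0.01884 h⁻¹
Accumulation ratio R = 1 / (1 − e^(−kτ)) = 1 / (1 − e^(−0.01884×46.0)) = 1 / (1 − 0.4204) = 1.725
Loading dose = maintenance dose × R = 694 × 1.725 ≈ 1200 mg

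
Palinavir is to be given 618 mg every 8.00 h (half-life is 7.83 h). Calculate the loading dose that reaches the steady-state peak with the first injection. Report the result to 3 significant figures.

1220 mg

k = ln 2 / 7.83 = 0.08852 h⁻¹
Accumulation ratio R = 1 / (1 − e^(−kτ)) = 1 / (1 − e^(−0.08852×8.00)) = 1 / (1 − 0.4925) = 1.971
Loading dose = maintenance dose × R = 618 × 1.971 ≈ 1220 mg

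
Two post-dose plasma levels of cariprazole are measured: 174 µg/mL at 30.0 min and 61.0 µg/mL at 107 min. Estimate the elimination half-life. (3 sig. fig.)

k = ln(C₁/C₂) / (t₂ − t₁) = ln(174/61.0) / (107 − 30.0)
  = 1.048 / 77.00 = 0.01361 min⁻¹
t½ = ln 2 / k = ln 2 / 0.01361 ≈ 50.9 minutes

50.9 minutes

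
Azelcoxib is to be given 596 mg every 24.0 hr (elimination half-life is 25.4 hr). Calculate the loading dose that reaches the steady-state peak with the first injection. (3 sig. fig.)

k = ln 2 / 25.4 = 0.02729 hr⁻¹
Accumulation ratio R = 1 / (1 − e^(−kτ)) = 1 / (1 − e^(−0.02729×24.0)) = 1 / (1 − 0.5195) = 2.081
Loading dose = maintenance dose × R = 596 × 2.081 ≈ 1240 mg

1240 mg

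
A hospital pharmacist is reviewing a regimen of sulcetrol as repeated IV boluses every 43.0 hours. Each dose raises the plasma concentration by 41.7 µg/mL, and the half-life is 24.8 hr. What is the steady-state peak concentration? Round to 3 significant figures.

k = ln 2 / 24.8 = 0.02795 hr⁻¹
Fraction remaining after one interval: e^(−kτ) = e^(−0.02795 × 43.0) = 0.3006
R = 1 / (1 − 0.3006) = 1.430
Css,max = 41.7 × 1.430 ≈ 59.6 µg/mL

59.6 µg/mL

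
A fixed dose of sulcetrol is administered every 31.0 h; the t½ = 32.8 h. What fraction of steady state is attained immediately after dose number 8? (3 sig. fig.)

k = ln 2 / 32.8 = 0.02113 h⁻¹
f_n = 1 − e^(−nkτ) = 1 − e^(−8 × 0.02113 × 31.0) = 1 − e^(−5.241) = 1 − 0.005296 ≈ 0.995

0.995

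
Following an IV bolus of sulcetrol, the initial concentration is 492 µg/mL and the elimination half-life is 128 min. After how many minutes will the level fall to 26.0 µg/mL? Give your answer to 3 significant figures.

k = ln 2 / 128 = 0.005415 min⁻¹
C(t) = C₀ e^(−kt)  ⇒  t = ln(C₀/C) / k
t = ln(492/26.0) / 0.005415 = 2.940 / 0.005415 ≈ 543 minutes

543 minutes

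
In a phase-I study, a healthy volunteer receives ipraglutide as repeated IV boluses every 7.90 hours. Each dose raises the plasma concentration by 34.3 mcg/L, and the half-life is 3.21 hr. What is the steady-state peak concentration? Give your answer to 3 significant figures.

41.9 mcg/L

k = ln 2 / 3.21 = 0.2159 hr⁻¹
Fraction remaining after one interval: e^(−kτ) = e^(−0.2159 × 7.90) = 0.1816
R = 1 / (1 − 0.1816) = 1.222
Css,max = 34.3 × 1.222 ≈ 41.9 mcg/L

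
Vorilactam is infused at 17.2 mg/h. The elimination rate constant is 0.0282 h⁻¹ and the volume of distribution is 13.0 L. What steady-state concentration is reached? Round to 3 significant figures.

46.9 µg/mL

CL = k · V = 0.0282 × 13.0 = 0.3666 L/h
Css = rate / CL = 17.2 / 0.3666 ≈ 46.9 µg/mL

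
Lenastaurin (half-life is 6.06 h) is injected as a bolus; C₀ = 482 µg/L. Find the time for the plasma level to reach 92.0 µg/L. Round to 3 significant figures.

14.5 hours

k = ln 2 / 6.06 = 0.1144 h⁻¹
C(t) = C₀ e^(−kt)  ⇒  t = ln(C₀/C) / k
t = ln(482/92.0) / 0.1144 = 1.656 / 0.1144 ≈ 14.5 hours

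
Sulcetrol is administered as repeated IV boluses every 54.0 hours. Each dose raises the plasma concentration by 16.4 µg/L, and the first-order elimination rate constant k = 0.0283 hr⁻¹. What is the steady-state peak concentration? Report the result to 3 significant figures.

20.9 µg/L

Fraction remaining after one interval: e^(−kτ) = e^(−0.02830 × 54.0) = 0.2169
R = 1 / (1 − 0.2169) = 1.277
Css,max = 16.4 × 1.277 ≈ 20.9 µg/L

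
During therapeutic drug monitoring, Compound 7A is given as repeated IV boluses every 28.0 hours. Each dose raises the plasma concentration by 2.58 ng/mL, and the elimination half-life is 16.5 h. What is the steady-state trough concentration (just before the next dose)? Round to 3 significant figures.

1.15 ng/mL

k = ln 2 / 16.5 = 0.04201 h⁻¹
Fraction remaining after one interval: e^(−kτ) = e^(−0.04201 × 28.0) = 0.3084
R = 1 / (1 − 0.3084) = 1.446
Css,max = 2.58 × 1.446 = 3.731 ng/mL
Css,min = Css,max × e^(−kτ) = 3.731 × 0.3084 ≈ 1.15 ng/mL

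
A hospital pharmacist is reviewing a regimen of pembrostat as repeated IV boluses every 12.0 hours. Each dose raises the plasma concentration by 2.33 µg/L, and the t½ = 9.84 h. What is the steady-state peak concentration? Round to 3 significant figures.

k = ln 2 / 9.84 = 0.07044 h⁻¹
Fraction remaining after one interval: e^(−kτ) = e^(−0.07044 × 12.0) = 0.4294
R = 1 / (1 − 0.4294) = 1.753
Css,max = 2.33 × 1.753 ≈ 4.08 µg/L

4.08 µg/L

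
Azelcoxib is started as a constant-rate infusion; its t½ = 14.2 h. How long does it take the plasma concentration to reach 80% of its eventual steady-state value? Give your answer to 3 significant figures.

k = ln 2 / 14.2 = 0.04881 h⁻¹
f = 1 − e^(−kt)  ⇒  t = −ln(1 − f) / k
t = −ln(1 − 0.8) / 0.04881 = 1.609 / 0.04881 ≈ 33.0 hours

33.0 hours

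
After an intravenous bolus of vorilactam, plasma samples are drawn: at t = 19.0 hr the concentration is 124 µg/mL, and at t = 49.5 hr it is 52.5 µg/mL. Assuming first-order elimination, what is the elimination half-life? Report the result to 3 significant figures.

k = ln(C₁/C₂) / (t₂ − t₁) = ln(124/52.5) / (49.5 − 19.0)
  = 0.8595 / 30.50 = 0.02818 hr⁻¹
t½ = ln 2 / k = ln 2 / 0.02818 ≈ 24.6 hours

24.6 hours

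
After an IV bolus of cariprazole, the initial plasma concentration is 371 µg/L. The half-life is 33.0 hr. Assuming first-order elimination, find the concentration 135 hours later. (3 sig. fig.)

21.8 µg/L

k = ln 2 / 33.0 = 0.02100 hr⁻¹
135 hr is 4.091 half-lives, so C = 371 × (1/2)^4.091 = 371 × 0.05868 ≈ 21.8 µg/L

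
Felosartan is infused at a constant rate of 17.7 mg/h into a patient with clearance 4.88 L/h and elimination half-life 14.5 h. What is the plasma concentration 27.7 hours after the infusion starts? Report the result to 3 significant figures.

2.66 µg/mL

Css = rate / CL = 17.7 / 4.88 = 3.627 µg/mL
k = ln 2 / 14.5 = 0.04780 h⁻¹
C(t) = Css (1 − e^(−kt)) = 3.627 × (1 − e^(−1.324)) = 3.627 × 0.7340 ≈ 2.66 µg/mL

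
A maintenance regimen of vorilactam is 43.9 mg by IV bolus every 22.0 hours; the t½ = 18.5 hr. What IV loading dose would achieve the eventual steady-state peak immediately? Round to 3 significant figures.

78.2 mg

k = ln 2 / 18.5 = 0.03747 hr⁻¹
Accumulation ratio R = 1 / (1 − e^(−kτ)) = 1 / (1 − e^(−0.03747×22.0)) = 1 / (1 − 0.4385) = 1.781
Loading dose = maintenance dose × R = 43.9 × 1.781 ≈ 78.2 mg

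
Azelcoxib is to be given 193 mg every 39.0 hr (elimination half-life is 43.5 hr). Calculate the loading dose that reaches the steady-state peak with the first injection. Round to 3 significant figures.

k = ln 2 / 43.5 = 0.01593 hr⁻¹
Accumulation ratio R = 1 / (1 − e^(−kτ)) = 1 / (1 − e^(−0.01593×39.0)) = 1 / (1 − 0.5372) = 2.161
Loading dose = maintenance dose × R = 193 × 2.161 ≈ 417 mg

417 mg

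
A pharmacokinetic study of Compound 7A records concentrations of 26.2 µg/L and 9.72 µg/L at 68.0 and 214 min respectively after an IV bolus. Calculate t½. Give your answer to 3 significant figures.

102 minutes

k = ln(C₁/C₂) / (t₂ − t₁) = ln(26.2/9.72) / (214 − 68.0)
  = 0.9916 / 146.0 = 0.006792 min⁻¹
t½ = ln 2 / k = ln 2 / 0.006792 ≈ 102 minutes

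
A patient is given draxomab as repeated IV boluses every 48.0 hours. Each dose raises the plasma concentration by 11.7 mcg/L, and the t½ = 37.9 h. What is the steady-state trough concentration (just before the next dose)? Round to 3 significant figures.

k = ln 2 / 37.9 = 0.01829 h⁻¹
Fraction remaining after one interval: e^(−kτ) = e^(−0.01829 × 48.0) = 0.4157
R = 1 / (1 − 0.4157) = 1.711
Css,max = 11.7 × 1.711 = 20.02 mcg/L
Css,min = Css,max × e^(−kτ) = 20.02 × 0.4157 ≈ 8.32 mcg/L

8.32 mcg/L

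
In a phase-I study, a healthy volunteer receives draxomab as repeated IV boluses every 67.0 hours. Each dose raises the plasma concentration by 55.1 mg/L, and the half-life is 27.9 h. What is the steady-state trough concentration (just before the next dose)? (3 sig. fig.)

k = ln 2 / 27.9 = 0.02484 h⁻¹
Fraction remaining after one interval: e^(−kτ) = e^(−0.02484 × 67.0) = 0.1893
R = 1 / (1 − 0.1893) = 1.233
Css,max = 55.1 × 1.233 = 67.96 mg/L
Css,min = Css,max × e^(−kτ) = 67.96 × 0.1893 ≈ 12.9 mg/L

12.9 mg/L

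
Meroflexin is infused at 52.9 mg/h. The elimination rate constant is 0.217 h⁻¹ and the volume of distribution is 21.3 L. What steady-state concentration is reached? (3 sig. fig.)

11.4 mg/L

CL = k · V = 0.217 × 21.3 = 4.622 L/h
Css = rate / CL = 52.9 / 4.622 ≈ 11.4 mg/L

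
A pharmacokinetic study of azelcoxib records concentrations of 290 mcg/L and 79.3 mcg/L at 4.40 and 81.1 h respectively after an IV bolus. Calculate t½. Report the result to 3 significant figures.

k = ln(C₁/C₂) / (t₂ − t₁) = ln(290/79.3) / (81.1 − 4.40)
  = 1.297 / 76.70 = 0.01691 h⁻¹
t½ = ln 2 / k = ln 2 / 0.01691 ≈ 41.0 hours

41.0 hours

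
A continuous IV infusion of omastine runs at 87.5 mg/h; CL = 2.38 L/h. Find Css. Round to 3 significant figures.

36.8 mg/L

Css = infusion rate / CL = 87.5 / 2.38 ≈ 36.8 mg/L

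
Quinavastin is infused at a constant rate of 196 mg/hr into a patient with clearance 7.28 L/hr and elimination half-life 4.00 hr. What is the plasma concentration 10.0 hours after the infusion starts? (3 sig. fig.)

22.2 µg/mL

Css = rate / CL = 196 / 7.28 = 26.92 µg/mL
k = ln 2 / 4.00 = 0.1733 hr⁻¹
C(t) = Css (1 − e^(−kt)) = 26.92 × (1 − e^(−1.733)) = 26.92 × 0.8232 ≈ 22.2 µg/mL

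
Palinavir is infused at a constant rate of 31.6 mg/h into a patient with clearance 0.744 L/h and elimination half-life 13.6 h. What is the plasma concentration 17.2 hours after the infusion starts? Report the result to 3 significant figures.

24.8 µg/mL

Css = rate / CL = 31.6 / 0.744 = 42.47 µg/mL
k = ln 2 / 13.6 = 0.05097 h⁻¹
C(t) = Css (1 − e^(−kt)) = 42.47 × (1 − e^(−0.8766)) = 42.47 × 0.5838 ≈ 24.8 µg/mL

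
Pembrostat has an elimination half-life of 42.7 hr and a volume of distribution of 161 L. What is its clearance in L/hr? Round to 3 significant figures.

k = ln 2 / t½ = ln 2 / 42.7 = 0.01623 hr⁻¹
CL = k · V = 0.01623 × 161 ≈ 2.61 L/hr

2.61 L/hr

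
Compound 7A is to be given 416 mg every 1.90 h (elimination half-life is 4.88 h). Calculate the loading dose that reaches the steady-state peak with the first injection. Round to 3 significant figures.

1760 mg

k = ln 2 / 4.88 = 0.1420 h⁻¹
Accumulation ratio R = 1 / (1 − e^(−kτ)) = 1 / (1 − e^(−0.1420×1.90)) = 1 / (1 − 0.7635) = 4.228
Loading dose = maintenance dose × R = 416 × 4.228 ≈ 1760 mg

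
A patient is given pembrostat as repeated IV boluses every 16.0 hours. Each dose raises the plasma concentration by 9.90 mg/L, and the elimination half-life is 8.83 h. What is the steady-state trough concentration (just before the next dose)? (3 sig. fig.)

k = ln 2 / 8.83 = 0.07850 h⁻¹
Fraction remaining after one interval: e^(−kτ) = e^(−0.07850 × 16.0) = 0.2848
R = 1 / (1 − 0.2848) = 1.398
Css,max = 9.90 × 1.398 = 13.84 mg/L
Css,min = Css,max × e^(−kτ) = 13.84 × 0.2848 ≈ 3.94 mg/L

3.94 mg/L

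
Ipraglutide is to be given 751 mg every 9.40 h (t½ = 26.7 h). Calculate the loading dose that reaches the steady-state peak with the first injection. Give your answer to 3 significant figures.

k = ln 2 / 26.7 = 0.02596 h⁻¹
Accumulation ratio R = 1 / (1 − e^(−kτ)) = 1 / (1 − e^(−0.02596×9.40)) = 1 / (1 − 0.7835) = 4.618
Loading dose = maintenance dose × R = 751 × 4.618 ≈ 3470 mg

3470 mg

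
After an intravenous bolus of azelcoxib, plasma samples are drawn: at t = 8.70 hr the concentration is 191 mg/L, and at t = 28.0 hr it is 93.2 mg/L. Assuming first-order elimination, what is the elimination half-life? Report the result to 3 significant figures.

18.6 hours

k = ln(C₁/C₂) / (t₂ − t₁) = ln(191/93.2) / (28.0 − 8.70)
  = 0.7175 / 19.30 = 0.03718 hr⁻¹
t½ = ln 2 / k = ln 2 / 0.03718 ≈ 18.6 hours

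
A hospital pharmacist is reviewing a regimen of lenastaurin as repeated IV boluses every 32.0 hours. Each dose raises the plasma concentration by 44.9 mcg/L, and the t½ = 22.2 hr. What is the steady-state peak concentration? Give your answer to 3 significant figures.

71.1 mcg/L

k = ln 2 / 22.2 = 0.03122 hr⁻¹
Fraction remaining after one interval: e^(−kτ) = e^(−0.03122 × 32.0) = 0.3682
R = 1 / (1 − 0.3682) = 1.583
Css,max = 44.9 × 1.583 ≈ 71.1 mcg/L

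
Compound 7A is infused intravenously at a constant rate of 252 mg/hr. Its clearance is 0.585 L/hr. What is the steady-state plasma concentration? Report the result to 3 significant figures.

431 µg/mL

Css = infusion rate / CL = 252 / 0.585 ≈ 431 µg/mL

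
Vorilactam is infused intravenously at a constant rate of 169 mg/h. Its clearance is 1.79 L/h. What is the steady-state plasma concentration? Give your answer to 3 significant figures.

Css = infusion rate / CL = 169 / 1.79 ≈ 94.4 µg/mL

94.4 µg/mL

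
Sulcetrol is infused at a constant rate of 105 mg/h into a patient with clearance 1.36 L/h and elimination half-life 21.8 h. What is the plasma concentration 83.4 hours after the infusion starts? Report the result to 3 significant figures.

Css = rate / CL = 105 / 1.36 = 77.21 µg/mL
k = ln 2 / 21.8 = 0.03180 h⁻¹
C(t) = Css (1 − e^(−kt)) = 77.21 × (1 − e^(−2.652)) = 77.21 × 0.9295 ≈ 71.8 µg/mL

71.8 µg/mL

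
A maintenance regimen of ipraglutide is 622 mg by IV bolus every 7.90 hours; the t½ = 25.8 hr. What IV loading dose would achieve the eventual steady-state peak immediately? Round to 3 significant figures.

3250 mg

k = ln 2 / 25.8 = 0.02687 hr⁻¹
Accumulation ratio R = 1 / (1 − e^(−kτ)) = 1 / (1 − e^(−0.02687×7.90)) = 1 / (1 − 0.8088) = 5.229
Loading dose = maintenance dose × R = 622 × 5.229 ≈ 3250 mg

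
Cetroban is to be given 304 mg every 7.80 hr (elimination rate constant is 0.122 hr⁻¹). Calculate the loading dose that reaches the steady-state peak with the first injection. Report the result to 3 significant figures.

495 mg

Accumulation ratio R = 1 / (1 − e^(−kτ)) = 1 / (1 − e^(−0.1220×7.80)) = 1 / (1 − 0.3861) = 1.629
Loading dose = maintenance dose × R = 304 × 1.629 ≈ 495 mg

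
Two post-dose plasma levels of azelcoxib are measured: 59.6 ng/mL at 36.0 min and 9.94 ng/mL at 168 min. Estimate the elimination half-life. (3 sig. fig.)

51.1 minutes

k = ln(C₁/C₂) / (t₂ − t₁) = ln(59.6/9.94) / (168 − 36.0)
  = 1.791 / 132.0 = 0.01357 min⁻¹
t½ = ln 2 / k = ln 2 / 0.01357 ≈ 51.1 minutes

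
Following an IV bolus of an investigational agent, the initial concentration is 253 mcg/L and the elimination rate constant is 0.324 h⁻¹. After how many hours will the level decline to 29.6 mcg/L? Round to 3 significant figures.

C(t) = C₀ e^(−kt)  ⇒  t = ln(C₀/C) / k
t = ln(253/29.6) / 0.3240 = 2.146 / 0.3240 ≈ 6.62 hours

6.62 hours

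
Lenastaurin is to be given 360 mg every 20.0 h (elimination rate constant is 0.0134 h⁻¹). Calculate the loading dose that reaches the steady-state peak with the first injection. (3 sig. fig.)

Accumulation ratio R = 1 / (1 − e^(−kτ)) = 1 / (1 − e^(−0.01340×20.0)) = 1 / (1 − 0.7649) = 4.254
Loading dose = maintenance dose × R = 360 × 4.254 ≈ 1530 mg

1530 mg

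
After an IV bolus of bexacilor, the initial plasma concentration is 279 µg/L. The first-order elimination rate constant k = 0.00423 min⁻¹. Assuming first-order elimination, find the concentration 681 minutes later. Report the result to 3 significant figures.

15.7 µg/L

C(t) = C₀ e^(−kt) = 279 × e^(−0.004230 × 681) = 279 × e^(−2.881) = 279 × 0.05610 ≈ 15.7 µg/L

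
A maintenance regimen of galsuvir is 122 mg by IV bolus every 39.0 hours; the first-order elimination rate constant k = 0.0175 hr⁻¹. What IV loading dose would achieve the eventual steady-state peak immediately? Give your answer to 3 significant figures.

247 mg

Accumulation ratio R = 1 / (1 − e^(−kτ)) = 1 / (1 − e^(−0.01750×39.0)) = 1 / (1 − 0.5054) = 2.022
Loading dose = maintenance dose × R = 122 × 2.022 ≈ 247 mg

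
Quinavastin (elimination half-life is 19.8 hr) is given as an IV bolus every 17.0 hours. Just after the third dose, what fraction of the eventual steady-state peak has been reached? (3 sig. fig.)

k = ln 2 / 19.8 = 0.03501 hr⁻¹
f_n = 1 − e^(−nkτ) = 1 − e^(−3 × 0.03501 × 17.0) = 1 − e^(−1.785) = 1 − 0.1677 ≈ 0.832

0.832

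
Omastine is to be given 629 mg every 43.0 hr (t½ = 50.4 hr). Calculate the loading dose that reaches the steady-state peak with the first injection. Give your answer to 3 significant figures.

k = ln 2 / 50.4 = 0.01375 hr⁻¹
Accumulation ratio R = 1 / (1 − e^(−kτ)) = 1 / (1 − e^(−0.01375×43.0)) = 1 / (1 − 0.5536) = 2.240
Loading dose = maintenance dose × R = 629 × 2.240 ≈ 1410 mg

1410 mg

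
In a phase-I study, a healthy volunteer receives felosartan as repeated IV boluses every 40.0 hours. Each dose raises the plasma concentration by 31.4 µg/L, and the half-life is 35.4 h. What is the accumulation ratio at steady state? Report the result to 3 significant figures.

k = ln 2 / 35.4 = 0.01958 h⁻¹
Fraction remaining after one interval: e^(−kτ) = e^(−0.01958 × 40.0) = 0.4569
R = 1 / (1 − 0.4569) = 1 / 0.5431 ≈ 1.84

1.84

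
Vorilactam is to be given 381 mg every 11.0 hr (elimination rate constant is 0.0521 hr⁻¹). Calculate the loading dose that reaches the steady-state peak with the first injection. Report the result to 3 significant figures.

873 mg

Accumulation ratio R = 1 / (1 − e^(−kτ)) = 1 / (1 − e^(−0.05210×11.0)) = 1 / (1 − 0.5638) = 2.292
Loading dose = maintenance dose × R = 381 × 2.292 ≈ 873 mg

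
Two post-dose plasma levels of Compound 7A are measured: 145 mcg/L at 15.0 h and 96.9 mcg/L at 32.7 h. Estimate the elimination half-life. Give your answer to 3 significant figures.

k = ln(C₁/C₂) / (t₂ − t₁) = ln(145/96.9) / (32.7 − 15.0)
  = 0.4031 / 17.70 = 0.02277 h⁻¹
t½ = ln 2 / k = ln 2 / 0.02277 ≈ 30.4 hours

30.4 hours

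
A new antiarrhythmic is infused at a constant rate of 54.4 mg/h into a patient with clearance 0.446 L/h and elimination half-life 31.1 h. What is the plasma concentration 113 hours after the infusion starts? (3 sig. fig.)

Css = rate / CL = 54.4 / 0.446 = 122.0 µg/mL
k = ln 2 / 31.1 = 0.02229 h⁻¹
C(t) = Css (1 − e^(−kt)) = 122.0 × (1 − e^(−2.519)) = 122.0 × 0.9194 ≈ 112 µg/mL

112 µg/mL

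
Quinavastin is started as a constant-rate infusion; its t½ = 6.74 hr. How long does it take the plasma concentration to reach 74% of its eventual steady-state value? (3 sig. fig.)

k = ln 2 / 6.74 = 0.1028 hr⁻¹
f = 1 − e^(−kt)  ⇒  t = −ln(1 − f) / k
t = −ln(1 − 0.74) / 0.1028 = 1.347 / 0.1028 ≈ 13.1 hours

13.1 hours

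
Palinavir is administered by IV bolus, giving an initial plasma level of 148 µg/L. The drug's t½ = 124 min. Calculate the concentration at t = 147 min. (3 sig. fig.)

65.1 µg/L

k = ln 2 / 124 = 0.005590 min⁻¹
C(t) = C₀ e^(−kt) = 148 × e^(−0.005590 × 147) = 148 × e^(−0.8217) = 148 × 0.4397 ≈ 65.1 µg/L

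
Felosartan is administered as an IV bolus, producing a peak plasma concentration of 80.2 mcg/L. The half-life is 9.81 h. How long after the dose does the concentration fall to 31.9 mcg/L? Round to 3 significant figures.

13.0 hours

k = ln 2 / 9.81 = 0.07066 h⁻¹
C(t) = C₀ e^(−kt)  ⇒  t = ln(C₀/C) / k
t = ln(80.2/31.9) / 0.07066 = 0.9219 / 0.07066 ≈ 13.0 hours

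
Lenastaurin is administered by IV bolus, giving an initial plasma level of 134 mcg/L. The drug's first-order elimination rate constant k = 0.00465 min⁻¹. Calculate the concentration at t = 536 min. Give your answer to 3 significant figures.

11.1 mcg/L

C(t) = C₀ e^(−kt) = 134 × e^(−0.004650 × 536) = 134 × e^(−2.492) = 134 × 0.08271 ≈ 11.1 mcg/L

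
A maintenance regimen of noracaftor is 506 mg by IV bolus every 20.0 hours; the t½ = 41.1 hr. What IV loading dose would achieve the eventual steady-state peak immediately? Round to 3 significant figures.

k = ln 2 / 41.1 = 0.01686 hr⁻¹
Accumulation ratio R = 1 / (1 − e^(−kτ)) = 1 / (1 − e^(−0.01686×20.0)) = 1 / (1 − 0.7137) = 3.493
Loading dose = maintenance dose × R = 506 × 3.493 ≈ 1770 mg

1770 mg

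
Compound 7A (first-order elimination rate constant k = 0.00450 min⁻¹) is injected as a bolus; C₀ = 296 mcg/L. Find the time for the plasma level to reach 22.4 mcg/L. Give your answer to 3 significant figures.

574 minutes

C(t) = C₀ e^(−kt)  ⇒  t = ln(C₀/C) / k
t = ln(296/22.4) / 0.004500 = 2.581 / 0.004500 ≈ 574 minutes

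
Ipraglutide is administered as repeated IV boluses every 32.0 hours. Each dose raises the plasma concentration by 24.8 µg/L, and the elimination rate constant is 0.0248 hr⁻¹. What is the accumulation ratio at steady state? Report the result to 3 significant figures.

1.83

Fraction remaining after one interval: e^(−kτ) = e^(−0.02480 × 32.0) = 0.4522
R = 1 / (1 − 0.4522) = 1 / 0.5478 ≈ 1.83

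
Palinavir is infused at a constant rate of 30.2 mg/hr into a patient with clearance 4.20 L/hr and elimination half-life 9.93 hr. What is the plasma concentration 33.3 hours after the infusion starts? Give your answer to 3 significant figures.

Css = rate / CL = 30.2 / 4.20 = 7.190 mg/L
k = ln 2 / 9.93 = 0.06980 hr⁻¹
C(t) = Css (1 − e^(−kt)) = 7.190 × (1 − e^(−2.324)) = 7.190 × 0.9022 ≈ 6.49 mg/L

6.49 mg/L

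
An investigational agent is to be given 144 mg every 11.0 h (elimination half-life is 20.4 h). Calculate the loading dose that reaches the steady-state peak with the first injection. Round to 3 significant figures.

462 mg

k = ln 2 / 20.4 = 0.03398 h⁻¹
Accumulation ratio R = 1 / (1 − e^(−kτ)) = 1 / (1 − e^(−0.03398×11.0)) = 1 / (1 − 0.6881) = 3.207
Loading dose = maintenance dose × R = 144 × 3.207 ≈ 462 mg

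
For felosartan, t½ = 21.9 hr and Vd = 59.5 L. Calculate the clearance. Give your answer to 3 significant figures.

1.88 L/hr

k = ln 2 / t½ = ln 2 / 21.9 = 0.03165 hr⁻¹
CL = k · V = 0.03165 × 59.5 ≈ 1.88 L/hr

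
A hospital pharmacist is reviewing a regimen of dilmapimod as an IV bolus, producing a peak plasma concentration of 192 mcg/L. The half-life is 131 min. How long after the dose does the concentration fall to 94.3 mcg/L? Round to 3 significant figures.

k = ln 2 / 131 = 0.005291 min⁻¹
C(t) = C₀ e^(−kt)  ⇒  t = ln(C₀/C) / k
t = ln(192/94.3) / 0.005291 = 0.7110 / 0.005291 ≈ 134 minutes

134 minutes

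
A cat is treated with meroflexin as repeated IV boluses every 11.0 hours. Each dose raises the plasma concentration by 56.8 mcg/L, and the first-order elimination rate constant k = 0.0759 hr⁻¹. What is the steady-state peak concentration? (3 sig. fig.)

100 mcg/L

Fraction remaining after one interval: e^(−kτ) = e^(−0.07590 × 11.0) = 0.4339
R = 1 / (1 − 0.4339) = 1.767
Css,max = 56.8 × 1.767 ≈ 100 mcg/L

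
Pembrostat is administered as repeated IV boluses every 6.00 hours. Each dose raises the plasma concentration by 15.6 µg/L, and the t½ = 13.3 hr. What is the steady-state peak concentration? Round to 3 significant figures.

k = ln 2 / 13.3 = 0.05212 hr⁻¹
Fraction remaining after one interval: e^(−kτ) = e^(−0.05212 × 6.00) = 0.7315
R = 1 / (1 − 0.7315) = 3.724
Css,max = 15.6 × 3.724 ≈ 58.1 µg/L

58.1 µg/L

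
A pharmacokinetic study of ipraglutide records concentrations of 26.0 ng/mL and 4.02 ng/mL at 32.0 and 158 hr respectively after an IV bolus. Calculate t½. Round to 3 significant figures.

46.8 hours

k = ln(C₁/C₂) / (t₂ − t₁) = ln(26.0/4.02) / (158 − 32.0)
  = 1.867 / 126.0 = 0.01482 hr⁻¹
t½ = ln 2 / k = ln 2 / 0.01482 ≈ 46.8 hours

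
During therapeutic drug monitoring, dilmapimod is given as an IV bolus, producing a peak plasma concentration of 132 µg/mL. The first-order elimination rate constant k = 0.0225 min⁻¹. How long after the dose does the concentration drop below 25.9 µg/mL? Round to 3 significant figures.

72.4 minutes

C(t) = C₀ e^(−kt)  ⇒  t = ln(C₀/C) / k
t = ln(132/25.9) / 0.02250 = 1.629 / 0.02250 ≈ 72.4 minutes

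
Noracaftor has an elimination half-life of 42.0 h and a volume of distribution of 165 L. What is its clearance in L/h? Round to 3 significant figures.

k = ln 2 / t½ = ln 2 / 42.0 = 0.01650 h⁻¹
CL = k · V = 0.01650 × 165 ≈ 2.72 L/h

2.72 L/h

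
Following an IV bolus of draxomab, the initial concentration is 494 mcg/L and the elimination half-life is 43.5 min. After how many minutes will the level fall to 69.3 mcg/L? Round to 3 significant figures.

k = ln 2 / 43.5 = 0.01593 min⁻¹
C(t) = C₀ e^(−kt)  ⇒  t = ln(C₀/C) / k
t = ln(494/69.3) / 0.01593 = 1.964 / 0.01593 ≈ 123 minutes

123 minutes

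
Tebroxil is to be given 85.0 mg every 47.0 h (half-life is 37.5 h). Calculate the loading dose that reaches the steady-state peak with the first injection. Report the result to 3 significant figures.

k = ln 2 / 37.5 = 0.01848 h⁻¹
Accumulation ratio R = 1 / (1 − e^(−kτ)) = 1 / (1 − e^(−0.01848×47.0)) = 1 / (1 − 0.4195) = 1.723
Loading dose = maintenance dose × R = 85.0 × 1.723 ≈ 146 mg

146 mg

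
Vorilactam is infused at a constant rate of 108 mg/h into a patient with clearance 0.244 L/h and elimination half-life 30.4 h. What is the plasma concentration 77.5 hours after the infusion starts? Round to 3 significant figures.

367 µg/mL

Css = rate / CL = 108 / 0.244 = 442.6 µg/mL
k = ln 2 / 30.4 = 0.02280 h⁻¹
C(t) = Css (1 − e^(−kt)) = 442.6 × (1 − e^(−1.767)) = 442.6 × 0.8292 ≈ 367 µg/mL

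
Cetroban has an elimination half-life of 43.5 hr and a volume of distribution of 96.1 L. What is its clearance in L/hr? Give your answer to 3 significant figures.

1.53 L/hr

k = ln 2 / t½ = ln 2 / 43.5 = 0.01593 hr⁻¹
CL = k · V = 0.01593 × 96.1 ≈ 1.53 L/hr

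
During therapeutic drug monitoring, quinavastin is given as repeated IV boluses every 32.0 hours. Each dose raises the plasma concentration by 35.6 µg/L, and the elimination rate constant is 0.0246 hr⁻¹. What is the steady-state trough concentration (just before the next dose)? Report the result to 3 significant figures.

29.7 µg/L

Fraction remaining after one interval: e^(−kτ) = e^(−0.02460 × 32.0) = 0.4551
R = 1 / (1 − 0.4551) = 1.835
Css,max = 35.6 × 1.835 = 65.34 µg/L
Css,min = Css,max × e^(−kτ) = 65.34 × 0.4551 ≈ 29.7 µg/L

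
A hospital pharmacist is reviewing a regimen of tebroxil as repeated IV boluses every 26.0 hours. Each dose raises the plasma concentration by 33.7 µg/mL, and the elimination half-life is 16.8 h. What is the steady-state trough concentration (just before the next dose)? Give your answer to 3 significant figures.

k = ln 2 / 16.8 = 0.04126 h⁻¹
Fraction remaining after one interval: e^(−kτ) = e^(−0.04126 × 26.0) = 0.3421
R = 1 / (1 − 0.3421) = 1.520
Css,max = 33.7 × 1.520 = 51.22 µg/mL
Css,min = Css,max × e^(−kτ) = 51.22 × 0.3421 ≈ 17.5 µg/mL

17.5 µg/mL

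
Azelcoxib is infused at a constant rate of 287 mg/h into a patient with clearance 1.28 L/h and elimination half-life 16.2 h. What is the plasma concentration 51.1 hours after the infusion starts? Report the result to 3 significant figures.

Css = rate / CL = 287 / 1.28 = 224.2 µg/mL
k = ln 2 / 16.2 = 0.04279 h⁻¹
C(t) = Css (1 − e^(−kt)) = 224.2 × (1 − e^(−2.186)) = 224.2 × 0.8877 ≈ 199 µg/mL

199 µg/mL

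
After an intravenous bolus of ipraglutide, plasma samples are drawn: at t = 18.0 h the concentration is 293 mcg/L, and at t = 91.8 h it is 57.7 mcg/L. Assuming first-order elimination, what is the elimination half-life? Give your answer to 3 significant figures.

31.5 hours

k = ln(C₁/C₂) / (t₂ − t₁) = ln(293/57.7) / (91.8 − 18.0)
  = 1.625 / 73.80 = 0.02202 h⁻¹
t½ = ln 2 / k = ln 2 / 0.02202 ≈ 31.5 hours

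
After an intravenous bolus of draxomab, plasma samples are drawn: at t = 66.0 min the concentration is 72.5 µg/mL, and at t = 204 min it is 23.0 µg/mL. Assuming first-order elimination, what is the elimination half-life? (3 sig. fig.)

k = ln(C₁/C₂) / (t₂ − t₁) = ln(72.5/23.0) / (204 − 66.0)
  = 1.148 / 138.0 = 0.008320 min⁻¹
t½ = ln 2 / k = ln 2 / 0.008320 ≈ 83.3 minutes

83.3 minutes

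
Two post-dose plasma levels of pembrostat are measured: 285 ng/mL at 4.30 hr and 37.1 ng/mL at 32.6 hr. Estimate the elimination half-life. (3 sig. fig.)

k = ln(C₁/C₂) / (t₂ − t₁) = ln(285/37.1) / (32.6 − 4.30)
  = 2.039 / 28.30 = 0.07204 hr⁻¹
t½ = ln 2 / k = ln 2 / 0.07204 ≈ 9.62 hours

9.62 hours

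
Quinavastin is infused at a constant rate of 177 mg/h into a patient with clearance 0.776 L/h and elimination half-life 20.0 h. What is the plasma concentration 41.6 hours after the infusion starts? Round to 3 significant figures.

Css = rate / CL = 177 / 0.776 = 228.1 µg/mL
k = ln 2 / 20.0 = 0.03466 h⁻¹
C(t) = Css (1 − e^(−kt)) = 228.1 × (1 − e^(−1.442)) = 228.1 × 0.7635 ≈ 174 µg/mL

174 µg/mL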